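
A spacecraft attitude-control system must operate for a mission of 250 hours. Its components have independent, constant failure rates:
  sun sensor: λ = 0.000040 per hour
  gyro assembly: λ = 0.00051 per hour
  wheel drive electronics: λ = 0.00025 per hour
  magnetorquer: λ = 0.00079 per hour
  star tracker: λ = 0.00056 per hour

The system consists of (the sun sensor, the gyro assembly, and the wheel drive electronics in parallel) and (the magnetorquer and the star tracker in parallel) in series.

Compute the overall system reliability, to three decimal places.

0.977

R(sun sensor) = exp(−0.000040 × 250) = 0.99005
R(gyro assembly) = exp(−0.00051 × 250) = 0.88029
R(wheel drive electronics) = exp(−0.00025 × 250) = 0.93941
R(magnetorquer) = exp(−0.00079 × 250) = 0.82078
R(star tracker) = exp(−0.00056 × 250) = 0.86936
Parallel (sun sensor, gyro assembly, and wheel drive electronics): 1 − (1 − 0.99005)(1 − 0.88029)(1 − 0.93941) = 0.99993
Parallel (magnetorquer and star tracker): 1 − (1 − 0.82078)(1 − 0.86936) = 0.97659
Series ([0.99993] and [0.97659]): 0.99993 × 0.97659 = 0.977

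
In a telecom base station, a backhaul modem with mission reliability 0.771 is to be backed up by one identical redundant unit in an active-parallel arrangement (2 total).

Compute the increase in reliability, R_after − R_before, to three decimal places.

R_before = 0.771
R_after = 1 − (1 − 0.771)^2 = 0.948
ΔR = 0.948 − 0.771 = 0.177

0.177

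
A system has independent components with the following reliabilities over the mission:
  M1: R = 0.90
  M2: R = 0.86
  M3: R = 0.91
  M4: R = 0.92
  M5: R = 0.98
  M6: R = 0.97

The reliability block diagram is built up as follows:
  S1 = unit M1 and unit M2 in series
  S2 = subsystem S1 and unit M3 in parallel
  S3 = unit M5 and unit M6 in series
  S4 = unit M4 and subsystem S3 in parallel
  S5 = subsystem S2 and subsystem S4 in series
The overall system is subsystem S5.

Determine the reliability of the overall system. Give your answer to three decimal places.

Series (M1 and M2): 0.90000 × 0.86000 = 0.77400
Parallel ([0.77400] and M3): 1 − (1 − 0.77400)(1 − 0.91000) = 0.97966
Series (M5 and M6): 0.98000 × 0.97000 = 0.95060
Parallel (M4 and [0.95060]): 1 − (1 − 0.92000)(1 − 0.95060) = 0.99605
Series ([0.97966] and [0.99605]): 0.97966 × 0.99605 = 0.976

0.976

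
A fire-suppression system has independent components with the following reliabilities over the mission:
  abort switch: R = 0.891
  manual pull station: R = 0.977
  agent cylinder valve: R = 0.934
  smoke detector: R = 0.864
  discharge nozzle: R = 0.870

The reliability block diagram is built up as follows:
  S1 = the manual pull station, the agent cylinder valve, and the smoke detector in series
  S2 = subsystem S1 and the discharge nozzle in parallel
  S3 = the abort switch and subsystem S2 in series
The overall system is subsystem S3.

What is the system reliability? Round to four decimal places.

Series (manual pull station, agent cylinder valve, and smoke detector): 0.977000 × 0.934000 × 0.864000 = 0.788416
Parallel ([0.788416] and discharge nozzle): 1 − (1 − 0.788416)(1 − 0.870000) = 0.972494
Series (abort switch and [0.972494]): 0.891000 × 0.972494 = 0.8665

0.8665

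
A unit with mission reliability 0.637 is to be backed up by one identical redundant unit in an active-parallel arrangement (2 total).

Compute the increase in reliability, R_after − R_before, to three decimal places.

0.231

R_before = 0.637
R_after = 1 − (1 − 0.637)^2 = 0.868
ΔR = 0.868 − 0.637 = 0.231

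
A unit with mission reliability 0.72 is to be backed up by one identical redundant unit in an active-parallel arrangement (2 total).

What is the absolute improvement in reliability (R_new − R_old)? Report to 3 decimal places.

0.202

R_before = 0.72
R_after = 1 − (1 − 0.72)^2 = 0.922
ΔR = 0.922 − 0.72 = 0.202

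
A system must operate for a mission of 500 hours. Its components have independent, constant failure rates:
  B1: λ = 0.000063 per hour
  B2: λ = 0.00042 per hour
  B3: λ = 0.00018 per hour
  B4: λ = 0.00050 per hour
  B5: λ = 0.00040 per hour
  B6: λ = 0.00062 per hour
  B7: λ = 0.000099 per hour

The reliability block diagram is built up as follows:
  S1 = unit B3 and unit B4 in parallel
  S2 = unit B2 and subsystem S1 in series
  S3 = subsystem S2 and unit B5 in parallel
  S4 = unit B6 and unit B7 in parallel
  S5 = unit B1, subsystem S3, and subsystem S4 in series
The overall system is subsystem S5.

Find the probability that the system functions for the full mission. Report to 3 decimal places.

R(B1) = exp(−0.000063 × 500) = 0.96899
R(B2) = exp(−0.00042 × 500) = 0.81058
R(B3) = exp(−0.00018 × 500) = 0.91393
R(B4) = exp(−0.00050 × 500) = 0.77880
R(B5) = exp(−0.00040 × 500) = 0.81873
R(B6) = exp(−0.00062 × 500) = 0.73345
R(B7) = exp(−0.000099 × 500) = 0.95171
Parallel (B3 and B4): 1 − (1 − 0.91393)(1 − 0.77880) = 0.98096
Series (B2 and [0.98096]): 0.81058 × 0.98096 = 0.79515
Parallel ([0.79515] and B5): 1 − (1 − 0.79515)(1 − 0.81873) = 0.96287
Parallel (B6 and B7): 1 − (1 − 0.73345)(1 − 0.95171) = 0.98713
Series (B1, [0.96287], and [0.98713]): 0.96899 × 0.96287 × 0.98713 = 0.921

0.921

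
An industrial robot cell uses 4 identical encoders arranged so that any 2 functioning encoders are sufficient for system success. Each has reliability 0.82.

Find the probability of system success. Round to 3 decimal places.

R = Σ_{i=2}^{4} C(4,i) p^i (1−p)^{4−i} with p = 0.82
C(4,2)·0.82^2·0.18^2 = 0.13071
C(4,3)·0.82^3·0.18^1 = 0.39698
C(4,4)·0.82^4·0.18^0 = 0.45212
Sum = 0.980

0.980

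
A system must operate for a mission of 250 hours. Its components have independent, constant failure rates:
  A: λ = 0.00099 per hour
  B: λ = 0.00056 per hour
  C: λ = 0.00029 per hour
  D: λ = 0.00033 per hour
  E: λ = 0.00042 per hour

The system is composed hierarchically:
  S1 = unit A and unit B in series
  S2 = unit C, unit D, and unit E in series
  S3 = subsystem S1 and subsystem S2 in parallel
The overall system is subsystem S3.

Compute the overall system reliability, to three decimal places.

R(A) = exp(−0.00099 × 250) = 0.78075
R(B) = exp(−0.00056 × 250) = 0.86936
R(C) = exp(−0.00029 × 250) = 0.93007
R(D) = exp(−0.00033 × 250) = 0.92081
R(E) = exp(−0.00042 × 250) = 0.90032
Series (A and B): 0.78075 × 0.86936 = 0.67875
Series (C, D, and E): 0.93007 × 0.92081 × 0.90032 = 0.77105
Parallel ([0.67875] and [0.77105]): 1 − (1 − 0.67875)(1 − 0.77105) = 0.926

0.926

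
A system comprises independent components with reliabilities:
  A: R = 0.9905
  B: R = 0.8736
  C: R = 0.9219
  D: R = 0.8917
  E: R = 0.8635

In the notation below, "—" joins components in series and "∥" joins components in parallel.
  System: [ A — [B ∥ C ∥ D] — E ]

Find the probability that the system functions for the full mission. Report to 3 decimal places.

0.854

Parallel (B, C, and D): 1 − (1 − 0.87360)(1 − 0.92190)(1 − 0.89170) = 0.99893
Series (A, [0.99893], and E): 0.99050 × 0.99893 × 0.86350 = 0.854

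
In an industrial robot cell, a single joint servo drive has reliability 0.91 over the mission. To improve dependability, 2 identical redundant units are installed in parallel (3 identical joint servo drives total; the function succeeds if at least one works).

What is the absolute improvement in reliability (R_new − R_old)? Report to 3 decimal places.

0.089

R_before = 0.91
R_after = 1 − (1 − 0.91)^3 = 0.999
ΔR = 0.999 − 0.91 = 0.089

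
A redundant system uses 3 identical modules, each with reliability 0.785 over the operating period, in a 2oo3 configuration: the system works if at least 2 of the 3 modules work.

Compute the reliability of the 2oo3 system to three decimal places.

R = Σ_{i=2}^{3} C(3,i) p^i (1−p)^{3−i} with p = 0.785
C(3,2)·0.785^2·0.215^1 = 0.39747
C(3,3)·0.785^3·0.215^0 = 0.48374
Sum = 0.881

0.881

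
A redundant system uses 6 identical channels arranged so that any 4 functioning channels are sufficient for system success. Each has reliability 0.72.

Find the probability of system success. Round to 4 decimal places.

R = Σ_{i=4}^{6} C(6,i) p^i (1−p)^{6−i} with p = 0.72
C(6,4)·0.72^4·0.28^2 = 0.316037
C(6,5)·0.72^5·0.28^1 = 0.325066
C(6,6)·0.72^6·0.28^0 = 0.139314
Sum = 0.7804

0.7804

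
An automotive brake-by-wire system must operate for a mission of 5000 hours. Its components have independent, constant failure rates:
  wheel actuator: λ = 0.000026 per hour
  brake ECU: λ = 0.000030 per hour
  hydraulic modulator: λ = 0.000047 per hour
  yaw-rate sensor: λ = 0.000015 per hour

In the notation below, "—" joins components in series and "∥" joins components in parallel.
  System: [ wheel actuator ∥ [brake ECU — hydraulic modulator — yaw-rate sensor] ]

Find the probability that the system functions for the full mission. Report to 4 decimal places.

0.9551

R(wheel actuator) = exp(−0.000026 × 5000) = 0.878095
R(brake ECU) = exp(−0.000030 × 5000) = 0.860708
R(hydraulic modulator) = exp(−0.000047 × 5000) = 0.790571
R(yaw-rate sensor) = exp(−0.000015 × 5000) = 0.927743
Series (brake ECU, hydraulic modulator, and yaw-rate sensor): 0.860708 × 0.790571 × 0.927743 = 0.631283
Parallel (wheel actuator and [0.631283]): 1 − (1 − 0.878095)(1 − 0.631283) = 0.9551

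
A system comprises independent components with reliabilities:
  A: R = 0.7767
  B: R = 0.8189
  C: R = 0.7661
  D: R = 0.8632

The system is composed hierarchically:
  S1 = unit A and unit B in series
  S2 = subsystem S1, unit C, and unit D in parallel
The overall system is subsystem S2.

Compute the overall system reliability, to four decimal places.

Series (A and B): 0.776700 × 0.818900 = 0.636040
Parallel ([0.636040], C, and D): 1 − (1 − 0.636040)(1 − 0.766100)(1 − 0.863200) = 0.9884

0.9884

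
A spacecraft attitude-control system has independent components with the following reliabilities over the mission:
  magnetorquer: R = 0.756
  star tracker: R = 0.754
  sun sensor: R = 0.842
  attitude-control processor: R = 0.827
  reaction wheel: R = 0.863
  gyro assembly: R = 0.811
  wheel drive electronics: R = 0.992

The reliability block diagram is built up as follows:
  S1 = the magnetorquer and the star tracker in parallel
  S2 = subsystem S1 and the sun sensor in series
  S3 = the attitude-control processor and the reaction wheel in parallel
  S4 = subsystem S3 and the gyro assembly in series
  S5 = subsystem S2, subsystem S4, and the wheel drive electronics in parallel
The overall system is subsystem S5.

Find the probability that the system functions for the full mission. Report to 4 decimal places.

0.9997

Parallel (magnetorquer and star tracker): 1 − (1 − 0.756000)(1 − 0.754000) = 0.939976
Series ([0.939976] and sun sensor): 0.939976 × 0.842000 = 0.791460
Parallel (attitude-control processor and reaction wheel): 1 − (1 − 0.827000)(1 − 0.863000) = 0.976299
Series ([0.976299] and gyro assembly): 0.976299 × 0.811000 = 0.791778
Parallel ([0.791460], [0.791778], and wheel drive electronics): 1 − (1 − 0.791460)(1 − 0.791778)(1 − 0.992000) = 0.9997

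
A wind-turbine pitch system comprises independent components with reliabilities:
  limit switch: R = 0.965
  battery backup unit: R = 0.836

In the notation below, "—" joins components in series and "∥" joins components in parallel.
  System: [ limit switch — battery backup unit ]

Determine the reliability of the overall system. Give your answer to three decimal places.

Series (limit switch and battery backup unit): 0.96500 × 0.83600 = 0.807

0.807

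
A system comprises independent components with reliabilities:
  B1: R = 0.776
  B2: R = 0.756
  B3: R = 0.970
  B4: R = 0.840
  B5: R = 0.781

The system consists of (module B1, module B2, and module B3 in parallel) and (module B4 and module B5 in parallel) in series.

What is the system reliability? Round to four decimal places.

Parallel (B1, B2, and B3): 1 − (1 − 0.776000)(1 − 0.756000)(1 − 0.970000) = 0.998360
Parallel (B4 and B5): 1 − (1 − 0.840000)(1 − 0.781000) = 0.964960
Series ([0.998360] and [0.964960]): 0.998360 × 0.964960 = 0.9634

0.9634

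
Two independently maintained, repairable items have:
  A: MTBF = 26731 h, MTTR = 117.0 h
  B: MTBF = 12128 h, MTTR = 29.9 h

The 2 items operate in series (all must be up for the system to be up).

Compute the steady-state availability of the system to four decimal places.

0.9932

A(A) = MTBF/(MTBF+MTTR) = 26731/(26731+117.0) = 0.995642
A(B) = MTBF/(MTBF+MTTR) = 12128/(12128+29.9) = 0.997541
Series availability: 0.995642 × 0.997541 = 0.9932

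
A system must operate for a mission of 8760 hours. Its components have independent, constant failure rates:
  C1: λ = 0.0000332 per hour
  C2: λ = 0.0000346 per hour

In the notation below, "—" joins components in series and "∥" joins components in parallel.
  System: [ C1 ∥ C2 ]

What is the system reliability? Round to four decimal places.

0.9340

R(C1) = exp(−0.0000332 × 8760) = 0.747641
R(C2) = exp(−0.0000346 × 8760) = 0.738528
Parallel (C1 and C2): 1 − (1 − 0.747641)(1 − 0.738528) = 0.9340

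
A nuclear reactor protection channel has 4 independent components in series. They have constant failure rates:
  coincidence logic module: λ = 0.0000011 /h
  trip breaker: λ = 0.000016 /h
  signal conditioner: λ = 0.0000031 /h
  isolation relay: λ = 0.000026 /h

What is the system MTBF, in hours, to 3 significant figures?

Series of exponential components: λ_sys = Σ λ_i
λ_sys = 0.0000011 + 0.000016 + 0.0000031 + 0.000026 = 4.6200e-05 /h
MTBF = 1 / λ_sys = 21600 h

21600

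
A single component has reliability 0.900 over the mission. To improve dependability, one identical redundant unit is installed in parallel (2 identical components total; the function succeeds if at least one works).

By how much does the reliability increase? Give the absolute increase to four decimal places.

R_before = 0.900
R_after = 1 − (1 − 0.900)^2 = 0.9900
ΔR = 0.9900 − 0.900 = 0.0900

0.0900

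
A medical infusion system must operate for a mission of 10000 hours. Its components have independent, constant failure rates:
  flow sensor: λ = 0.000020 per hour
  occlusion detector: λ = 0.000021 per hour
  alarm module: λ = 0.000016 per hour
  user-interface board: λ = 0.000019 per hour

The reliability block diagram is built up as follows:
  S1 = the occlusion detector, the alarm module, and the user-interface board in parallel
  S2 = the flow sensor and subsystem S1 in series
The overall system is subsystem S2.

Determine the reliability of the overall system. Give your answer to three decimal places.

0.815

R(flow sensor) = exp(−0.000020 × 10000) = 0.81873
R(occlusion detector) = exp(−0.000021 × 10000) = 0.81058
R(alarm module) = exp(−0.000016 × 10000) = 0.85214
R(user-interface board) = exp(−0.000019 × 10000) = 0.82696
Parallel (occlusion detector, alarm module, and user-interface board): 1 − (1 − 0.81058)(1 − 0.85214)(1 − 0.82696) = 0.99515
Series (flow sensor and [0.99515]): 0.81873 × 0.99515 = 0.815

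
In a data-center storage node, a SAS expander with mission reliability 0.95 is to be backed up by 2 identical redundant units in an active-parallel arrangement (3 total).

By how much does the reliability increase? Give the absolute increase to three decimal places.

0.050

R_before = 0.95
R_after = 1 − (1 − 0.95)^3 = 1.000
ΔR = 1.000 − 0.95 = 0.050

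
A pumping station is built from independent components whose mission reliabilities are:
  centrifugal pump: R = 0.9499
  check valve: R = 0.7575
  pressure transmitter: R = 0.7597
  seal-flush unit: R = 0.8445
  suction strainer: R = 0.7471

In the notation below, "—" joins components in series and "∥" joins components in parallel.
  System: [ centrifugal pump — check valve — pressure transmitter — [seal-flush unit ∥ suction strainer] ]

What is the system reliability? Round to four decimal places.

Parallel (seal-flush unit and suction strainer): 1 − (1 − 0.844500)(1 − 0.747100) = 0.960674
Series (centrifugal pump, check valve, pressure transmitter, and [0.960674]): 0.949900 × 0.757500 × 0.759700 × 0.960674 = 0.5251

0.5251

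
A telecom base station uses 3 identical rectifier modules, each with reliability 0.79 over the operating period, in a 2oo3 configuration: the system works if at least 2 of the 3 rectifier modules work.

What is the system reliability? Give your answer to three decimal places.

0.886

R = Σ_{i=2}^{3} C(3,i) p^i (1−p)^{3−i} with p = 0.79
C(3,2)·0.79^2·0.21^1 = 0.39318
C(3,3)·0.79^3·0.21^0 = 0.49304
Sum = 0.886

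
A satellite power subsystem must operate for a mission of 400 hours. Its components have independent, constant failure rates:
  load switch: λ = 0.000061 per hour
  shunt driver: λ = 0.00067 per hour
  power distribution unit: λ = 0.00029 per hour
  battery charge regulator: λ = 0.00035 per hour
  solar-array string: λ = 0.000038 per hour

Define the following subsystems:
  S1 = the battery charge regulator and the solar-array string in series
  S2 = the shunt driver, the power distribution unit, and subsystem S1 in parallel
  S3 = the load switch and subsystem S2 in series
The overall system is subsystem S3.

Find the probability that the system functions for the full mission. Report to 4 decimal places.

R(load switch) = exp(−0.000061 × 400) = 0.975895
R(shunt driver) = exp(−0.00067 × 400) = 0.764908
R(power distribution unit) = exp(−0.00029 × 400) = 0.890475
R(battery charge regulator) = exp(−0.00035 × 400) = 0.869358
R(solar-array string) = exp(−0.000038 × 400) = 0.984915
Series (battery charge regulator and solar-array string): 0.869358 × 0.984915 = 0.856244
Parallel (shunt driver, power distribution unit, and [0.856244]): 1 − (1 − 0.764908)(1 − 0.890475)(1 − 0.856244) = 0.996299
Series (load switch and [0.996299]): 0.975895 × 0.996299 = 0.9723

0.9723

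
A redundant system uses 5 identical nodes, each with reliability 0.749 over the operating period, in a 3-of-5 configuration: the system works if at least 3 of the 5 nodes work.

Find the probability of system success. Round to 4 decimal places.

R = Σ_{i=3}^{5} C(5,i) p^i (1−p)^{5−i} with p = 0.749
C(5,3)·0.749^3·0.251^2 = 0.264724
C(5,4)·0.749^4·0.251^1 = 0.394976
C(5,5)·0.749^5·0.251^0 = 0.235727
Sum = 0.8954

0.8954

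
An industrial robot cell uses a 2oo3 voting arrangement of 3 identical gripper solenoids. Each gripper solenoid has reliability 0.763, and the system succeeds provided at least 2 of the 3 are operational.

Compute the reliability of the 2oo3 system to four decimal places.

R = Σ_{i=2}^{3} C(3,i) p^i (1−p)^{3−i} with p = 0.763
C(3,2)·0.763^2·0.237^1 = 0.413922
C(3,3)·0.763^3·0.237^0 = 0.444195
Sum = 0.8581

0.8581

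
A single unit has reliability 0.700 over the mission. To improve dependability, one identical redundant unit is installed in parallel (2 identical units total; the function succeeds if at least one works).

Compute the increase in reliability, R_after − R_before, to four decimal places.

R_before = 0.700
R_after = 1 − (1 − 0.700)^2 = 0.9100
ΔR = 0.9100 − 0.700 = 0.2100

0.2100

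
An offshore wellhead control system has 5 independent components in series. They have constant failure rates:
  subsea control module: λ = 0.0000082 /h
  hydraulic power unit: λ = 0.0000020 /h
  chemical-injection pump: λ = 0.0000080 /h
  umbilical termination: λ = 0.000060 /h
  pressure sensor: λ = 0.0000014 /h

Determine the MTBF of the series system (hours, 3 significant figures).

12600

Series of exponential components: λ_sys = Σ λ_i
λ_sys = 0.0000082 + 0.0000020 + 0.0000080 + 0.000060 + 0.0000014 = 7.9600e-05 /h
MTBF = 1 / λ_sys = 12600 h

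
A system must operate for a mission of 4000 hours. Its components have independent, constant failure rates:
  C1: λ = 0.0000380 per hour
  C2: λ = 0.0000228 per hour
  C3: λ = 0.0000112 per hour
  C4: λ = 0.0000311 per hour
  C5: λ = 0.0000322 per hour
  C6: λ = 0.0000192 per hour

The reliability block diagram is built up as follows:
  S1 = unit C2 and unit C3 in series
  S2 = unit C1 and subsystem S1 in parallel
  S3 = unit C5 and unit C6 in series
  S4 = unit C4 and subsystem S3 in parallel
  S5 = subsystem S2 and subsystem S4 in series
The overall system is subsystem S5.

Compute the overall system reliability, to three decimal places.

R(C1) = exp(−0.0000380 × 4000) = 0.85899
R(C2) = exp(−0.0000228 × 4000) = 0.91284
R(C3) = exp(−0.0000112 × 4000) = 0.95619
R(C4) = exp(−0.0000311 × 4000) = 0.88303
R(C5) = exp(−0.0000322 × 4000) = 0.87915
R(C6) = exp(−0.0000192 × 4000) = 0.92608
Series (C2 and C3): 0.91284 × 0.95619 = 0.87285
Parallel (C1 and [0.87285]): 1 − (1 − 0.85899)(1 − 0.87285) = 0.98207
Series (C5 and C6): 0.87915 × 0.92608 = 0.81416
Parallel (C4 and [0.81416]): 1 − (1 − 0.88303)(1 − 0.81416) = 0.97826
Series ([0.98207] and [0.97826]): 0.98207 × 0.97826 = 0.961

0.961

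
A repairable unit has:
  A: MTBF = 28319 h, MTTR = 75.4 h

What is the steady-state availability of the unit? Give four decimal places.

0.9973

A(A) = MTBF/(MTBF+MTTR) = 28319/(28319+75.4) = 0.9973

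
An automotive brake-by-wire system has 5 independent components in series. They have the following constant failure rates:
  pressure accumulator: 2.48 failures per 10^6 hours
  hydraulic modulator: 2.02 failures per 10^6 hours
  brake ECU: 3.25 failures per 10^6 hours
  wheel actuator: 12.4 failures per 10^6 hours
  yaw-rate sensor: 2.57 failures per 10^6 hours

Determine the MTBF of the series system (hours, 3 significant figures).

Series of exponential components: λ_sys = Σ λ_i
λ_sys = 0.00000248 + 0.00000202 + 0.00000325 + 0.0000124 + 0.00000257 = 2.2720e-05 /h
MTBF = 1 / λ_sys = 44000 h

44000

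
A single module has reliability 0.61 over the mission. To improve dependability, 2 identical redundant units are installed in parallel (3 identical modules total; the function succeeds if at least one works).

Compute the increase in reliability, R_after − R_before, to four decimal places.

0.3307

R_before = 0.61
R_after = 1 − (1 − 0.61)^3 = 0.9407
ΔR = 0.9407 − 0.61 = 0.3307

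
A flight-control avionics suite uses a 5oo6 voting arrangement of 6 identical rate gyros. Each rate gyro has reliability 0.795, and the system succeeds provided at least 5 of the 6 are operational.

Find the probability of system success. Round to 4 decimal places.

0.6431

R = Σ_{i=5}^{6} C(6,i) p^i (1−p)^{6−i} with p = 0.795
C(6,5)·0.795^5·0.205^1 = 0.390608
C(6,6)·0.795^6·0.205^0 = 0.252466
Sum = 0.6431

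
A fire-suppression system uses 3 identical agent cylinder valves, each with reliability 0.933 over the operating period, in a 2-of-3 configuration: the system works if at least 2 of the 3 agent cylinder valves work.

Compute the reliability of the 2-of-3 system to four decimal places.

0.9871

R = Σ_{i=2}^{3} C(3,i) p^i (1−p)^{3−i} with p = 0.933
C(3,2)·0.933^2·0.067^1 = 0.174968
C(3,3)·0.933^3·0.067^0 = 0.812166
Sum = 0.9871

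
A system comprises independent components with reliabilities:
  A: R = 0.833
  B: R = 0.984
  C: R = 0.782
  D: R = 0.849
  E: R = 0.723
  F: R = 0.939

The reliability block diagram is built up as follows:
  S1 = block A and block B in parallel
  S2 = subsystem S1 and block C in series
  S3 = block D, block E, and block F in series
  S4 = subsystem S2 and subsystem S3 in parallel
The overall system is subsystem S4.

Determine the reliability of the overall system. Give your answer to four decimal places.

Parallel (A and B): 1 − (1 − 0.833000)(1 − 0.984000) = 0.997328
Series ([0.997328] and C): 0.997328 × 0.782000 = 0.779910
Series (D, E, and F): 0.849000 × 0.723000 × 0.939000 = 0.576384
Parallel ([0.779910] and [0.576384]): 1 − (1 − 0.779910)(1 − 0.576384) = 0.9068

0.9068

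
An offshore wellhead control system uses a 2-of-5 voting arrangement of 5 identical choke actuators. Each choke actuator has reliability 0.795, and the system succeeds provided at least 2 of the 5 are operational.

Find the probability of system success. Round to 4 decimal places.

R = Σ_{i=2}^{5} C(5,i) p^i (1−p)^{5−i} with p = 0.795
C(5,2)·0.795^2·0.205^3 = 0.054450
C(5,3)·0.795^3·0.205^2 = 0.211159
C(5,4)·0.795^4·0.205^1 = 0.409442
C(5,5)·0.795^5·0.205^0 = 0.317567
Sum = 0.9926

0.9926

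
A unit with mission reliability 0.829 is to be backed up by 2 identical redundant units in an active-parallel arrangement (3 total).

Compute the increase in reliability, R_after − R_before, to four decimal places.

0.1660

R_before = 0.829
R_after = 1 − (1 − 0.829)^3 = 0.9950
ΔR = 0.9950 − 0.829 = 0.1660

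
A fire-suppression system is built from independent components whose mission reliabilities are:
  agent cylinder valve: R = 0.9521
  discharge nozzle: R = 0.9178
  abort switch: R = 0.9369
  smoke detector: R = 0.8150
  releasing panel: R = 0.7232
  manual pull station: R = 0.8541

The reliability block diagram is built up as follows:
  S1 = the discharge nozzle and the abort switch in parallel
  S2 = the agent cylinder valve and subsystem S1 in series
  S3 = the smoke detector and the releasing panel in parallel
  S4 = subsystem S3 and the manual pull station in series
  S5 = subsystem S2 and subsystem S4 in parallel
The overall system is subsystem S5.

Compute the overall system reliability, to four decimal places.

Parallel (discharge nozzle and abort switch): 1 − (1 − 0.917800)(1 − 0.936900) = 0.994813
Series (agent cylinder valve and [0.994813]): 0.952100 × 0.994813 = 0.947161
Parallel (smoke detector and releasing panel): 1 − (1 − 0.815000)(1 − 0.723200) = 0.948792
Series ([0.948792] and manual pull station): 0.948792 × 0.854100 = 0.810363
Parallel ([0.947161] and [0.810363]): 1 − (1 − 0.947161)(1 − 0.810363) = 0.9900

0.9900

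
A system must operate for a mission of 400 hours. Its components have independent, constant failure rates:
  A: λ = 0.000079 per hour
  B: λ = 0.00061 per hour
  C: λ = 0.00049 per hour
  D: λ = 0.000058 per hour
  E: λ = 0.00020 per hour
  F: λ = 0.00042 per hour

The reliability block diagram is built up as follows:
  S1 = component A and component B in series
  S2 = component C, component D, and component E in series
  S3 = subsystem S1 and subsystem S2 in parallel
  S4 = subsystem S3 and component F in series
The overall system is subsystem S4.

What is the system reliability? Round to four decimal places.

R(A) = exp(−0.000079 × 400) = 0.968894
R(B) = exp(−0.00061 × 400) = 0.783488
R(C) = exp(−0.00049 × 400) = 0.822012
R(D) = exp(−0.000058 × 400) = 0.977067
R(E) = exp(−0.00020 × 400) = 0.923116
R(F) = exp(−0.00042 × 400) = 0.845354
Series (A and B): 0.968894 × 0.783488 = 0.759117
Series (C, D, and E): 0.822012 × 0.977067 × 0.923116 = 0.741411
Parallel ([0.759117] and [0.741411]): 1 − (1 − 0.759117)(1 − 0.741411) = 0.937710
Series ([0.937710] and F): 0.937710 × 0.845354 = 0.7927

0.7927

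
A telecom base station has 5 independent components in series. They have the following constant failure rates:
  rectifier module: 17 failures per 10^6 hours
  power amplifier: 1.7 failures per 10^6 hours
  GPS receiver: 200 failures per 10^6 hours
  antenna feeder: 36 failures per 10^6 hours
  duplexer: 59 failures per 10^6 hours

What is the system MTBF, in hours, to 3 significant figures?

Series of exponential components: λ_sys = Σ λ_i
λ_sys = 0.000017 + 0.0000017 + 0.00020 + 0.000036 + 0.000059 = 3.1370e-04 /h
MTBF = 1 / λ_sys = 3190 h

3190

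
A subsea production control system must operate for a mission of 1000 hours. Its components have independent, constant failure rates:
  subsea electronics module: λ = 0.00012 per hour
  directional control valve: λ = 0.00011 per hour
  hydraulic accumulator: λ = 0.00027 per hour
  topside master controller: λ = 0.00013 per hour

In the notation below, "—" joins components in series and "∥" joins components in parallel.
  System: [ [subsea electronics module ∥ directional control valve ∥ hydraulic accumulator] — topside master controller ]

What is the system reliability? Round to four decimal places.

R(subsea electronics module) = exp(−0.00012 × 1000) = 0.886920
R(directional control valve) = exp(−0.00011 × 1000) = 0.895834
R(hydraulic accumulator) = exp(−0.00027 × 1000) = 0.763379
R(topside master controller) = exp(−0.00013 × 1000) = 0.878095
Parallel (subsea electronics module, directional control valve, and hydraulic accumulator): 1 − (1 − 0.886920)(1 − 0.895834)(1 − 0.763379) = 0.997213
Series ([0.997213] and topside master controller): 0.997213 × 0.878095 = 0.8756

0.8756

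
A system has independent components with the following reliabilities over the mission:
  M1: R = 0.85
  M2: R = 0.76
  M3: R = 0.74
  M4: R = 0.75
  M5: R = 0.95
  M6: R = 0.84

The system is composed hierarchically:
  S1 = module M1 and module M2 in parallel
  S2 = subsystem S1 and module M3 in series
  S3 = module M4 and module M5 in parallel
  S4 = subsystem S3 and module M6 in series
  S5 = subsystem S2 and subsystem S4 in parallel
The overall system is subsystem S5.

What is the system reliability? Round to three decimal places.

0.951

Parallel (M1 and M2): 1 − (1 − 0.85000)(1 − 0.76000) = 0.96400
Series ([0.96400] and M3): 0.96400 × 0.74000 = 0.71336
Parallel (M4 and M5): 1 − (1 − 0.75000)(1 − 0.95000) = 0.98750
Series ([0.98750] and M6): 0.98750 × 0.84000 = 0.82950
Parallel ([0.71336] and [0.82950]): 1 − (1 − 0.71336)(1 − 0.82950) = 0.951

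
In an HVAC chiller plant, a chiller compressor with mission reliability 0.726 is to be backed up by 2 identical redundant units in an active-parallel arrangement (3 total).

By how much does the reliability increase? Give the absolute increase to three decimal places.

R_before = 0.726
R_after = 1 − (1 − 0.726)^3 = 0.979
ΔR = 0.979 − 0.726 = 0.253

0.253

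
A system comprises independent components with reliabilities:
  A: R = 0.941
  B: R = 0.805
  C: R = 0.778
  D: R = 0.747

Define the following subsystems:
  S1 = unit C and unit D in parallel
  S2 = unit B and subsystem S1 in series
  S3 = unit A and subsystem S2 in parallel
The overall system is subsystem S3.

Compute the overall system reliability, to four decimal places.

Parallel (C and D): 1 − (1 − 0.778000)(1 − 0.747000) = 0.943834
Series (B and [0.943834]): 0.805000 × 0.943834 = 0.759786
Parallel (A and [0.759786]): 1 − (1 − 0.941000)(1 − 0.759786) = 0.9858

0.9858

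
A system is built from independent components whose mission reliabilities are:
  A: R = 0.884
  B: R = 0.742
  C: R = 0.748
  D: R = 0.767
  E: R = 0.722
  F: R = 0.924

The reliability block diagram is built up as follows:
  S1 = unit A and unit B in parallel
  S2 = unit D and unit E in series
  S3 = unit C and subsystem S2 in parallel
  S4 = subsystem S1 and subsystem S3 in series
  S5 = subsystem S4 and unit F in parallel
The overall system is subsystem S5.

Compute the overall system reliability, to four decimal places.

0.9894

Parallel (A and B): 1 − (1 − 0.884000)(1 − 0.742000) = 0.970072
Series (D and E): 0.767000 × 0.722000 = 0.553774
Parallel (C and [0.553774]): 1 − (1 − 0.748000)(1 − 0.553774) = 0.887551
Series ([0.970072] and [0.887551]): 0.970072 × 0.887551 = 0.860988
Parallel ([0.860988] and F): 1 − (1 − 0.860988)(1 − 0.924000) = 0.9894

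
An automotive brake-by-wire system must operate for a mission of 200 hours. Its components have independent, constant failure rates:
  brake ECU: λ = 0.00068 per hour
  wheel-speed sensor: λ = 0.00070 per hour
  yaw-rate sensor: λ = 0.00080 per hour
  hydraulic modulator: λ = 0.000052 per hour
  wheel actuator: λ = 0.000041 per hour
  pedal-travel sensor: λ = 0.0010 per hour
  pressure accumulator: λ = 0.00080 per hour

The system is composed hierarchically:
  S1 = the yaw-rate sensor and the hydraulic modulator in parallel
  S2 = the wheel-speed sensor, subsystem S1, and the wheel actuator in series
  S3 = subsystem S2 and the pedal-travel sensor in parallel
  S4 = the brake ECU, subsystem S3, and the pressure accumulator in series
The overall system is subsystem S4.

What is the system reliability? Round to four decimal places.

0.7250

R(brake ECU) = exp(−0.00068 × 200) = 0.872843
R(wheel-speed sensor) = exp(−0.00070 × 200) = 0.869358
R(yaw-rate sensor) = exp(−0.00080 × 200) = 0.852144
R(hydraulic modulator) = exp(−0.000052 × 200) = 0.989654
R(wheel actuator) = exp(−0.000041 × 200) = 0.991834
R(pedal-travel sensor) = exp(−0.0010 × 200) = 0.818731
R(pressure accumulator) = exp(−0.00080 × 200) = 0.852144
Parallel (yaw-rate sensor and hydraulic modulator): 1 − (1 − 0.852144)(1 − 0.989654) = 0.998470
Series (wheel-speed sensor, [0.998470], and wheel actuator): 0.869358 × 0.998470 × 0.991834 = 0.860940
Parallel ([0.860940] and pedal-travel sensor): 1 − (1 − 0.860940)(1 − 0.818731) = 0.974793
Series (brake ECU, [0.974793], and pressure accumulator): 0.872843 × 0.974793 × 0.852144 = 0.7250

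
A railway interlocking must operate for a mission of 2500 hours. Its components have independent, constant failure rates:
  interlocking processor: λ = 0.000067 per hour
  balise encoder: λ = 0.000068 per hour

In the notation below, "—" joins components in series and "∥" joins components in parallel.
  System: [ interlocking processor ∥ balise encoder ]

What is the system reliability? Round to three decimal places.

R(interlocking processor) = exp(−0.000067 × 2500) = 0.84578
R(balise encoder) = exp(−0.000068 × 2500) = 0.84366
Parallel (interlocking processor and balise encoder): 1 − (1 − 0.84578)(1 − 0.84366) = 0.976

0.976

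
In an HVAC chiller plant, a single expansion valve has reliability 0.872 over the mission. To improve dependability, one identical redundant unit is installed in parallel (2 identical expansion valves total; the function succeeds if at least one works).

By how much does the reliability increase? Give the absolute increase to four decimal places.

0.1116

R_before = 0.872
R_after = 1 − (1 − 0.872)^2 = 0.9836
ΔR = 0.9836 − 0.872 = 0.1116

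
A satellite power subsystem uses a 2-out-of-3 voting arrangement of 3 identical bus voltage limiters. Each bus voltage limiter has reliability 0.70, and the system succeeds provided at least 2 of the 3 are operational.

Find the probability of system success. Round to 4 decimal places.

0.7840

R = Σ_{i=2}^{3} C(3,i) p^i (1−p)^{3−i} with p = 0.70
C(3,2)·0.70^2·0.30^1 = 0.441000
C(3,3)·0.70^3·0.30^0 = 0.343000
Sum = 0.7840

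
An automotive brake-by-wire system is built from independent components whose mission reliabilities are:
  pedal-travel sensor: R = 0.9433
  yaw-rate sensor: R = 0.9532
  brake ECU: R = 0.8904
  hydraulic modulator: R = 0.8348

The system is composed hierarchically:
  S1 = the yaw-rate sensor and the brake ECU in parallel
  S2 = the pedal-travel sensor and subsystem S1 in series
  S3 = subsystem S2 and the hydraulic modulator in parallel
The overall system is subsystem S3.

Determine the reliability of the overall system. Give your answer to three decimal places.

Parallel (yaw-rate sensor and brake ECU): 1 − (1 − 0.95320)(1 − 0.89040) = 0.99487
Series (pedal-travel sensor and [0.99487]): 0.94330 × 0.99487 = 0.93846
Parallel ([0.93846] and hydraulic modulator): 1 − (1 − 0.93846)(1 − 0.83480) = 0.990

0.990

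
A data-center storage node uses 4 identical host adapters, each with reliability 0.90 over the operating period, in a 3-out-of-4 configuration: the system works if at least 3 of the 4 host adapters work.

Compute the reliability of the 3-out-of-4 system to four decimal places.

0.9477

R = Σ_{i=3}^{4} C(4,i) p^i (1−p)^{4−i} with p = 0.90
C(4,3)·0.90^3·0.10^1 = 0.291600
C(4,4)·0.90^4·0.10^0 = 0.656100
Sum = 0.9477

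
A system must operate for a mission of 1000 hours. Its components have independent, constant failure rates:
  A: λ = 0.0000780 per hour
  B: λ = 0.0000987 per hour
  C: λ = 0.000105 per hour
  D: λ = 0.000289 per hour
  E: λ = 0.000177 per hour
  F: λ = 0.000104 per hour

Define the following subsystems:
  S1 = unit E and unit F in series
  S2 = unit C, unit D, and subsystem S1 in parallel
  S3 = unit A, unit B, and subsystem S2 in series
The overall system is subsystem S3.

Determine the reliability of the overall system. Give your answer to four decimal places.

R(A) = exp(−0.0000780 × 1000) = 0.924964
R(B) = exp(−0.0000987 × 1000) = 0.906014
R(C) = exp(−0.000105 × 1000) = 0.900325
R(D) = exp(−0.000289 × 1000) = 0.749012
R(E) = exp(−0.000177 × 1000) = 0.837780
R(F) = exp(−0.000104 × 1000) = 0.901225
Series (E and F): 0.837780 × 0.901225 = 0.755028
Parallel (C, D, and [0.755028]): 1 − (1 − 0.900325)(1 − 0.749012)(1 − 0.755028) = 0.993871
Series (A, B, and [0.993871]): 0.924964 × 0.906014 × 0.993871 = 0.8329

0.8329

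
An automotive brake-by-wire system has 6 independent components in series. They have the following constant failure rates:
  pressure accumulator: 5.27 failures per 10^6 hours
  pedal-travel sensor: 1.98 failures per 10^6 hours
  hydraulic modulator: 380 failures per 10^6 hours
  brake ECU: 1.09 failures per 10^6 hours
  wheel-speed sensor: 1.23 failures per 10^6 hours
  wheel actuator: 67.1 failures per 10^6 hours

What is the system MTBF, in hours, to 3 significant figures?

Series of exponential components: λ_sys = Σ λ_i
λ_sys = 0.00000527 + 0.00000198 + 0.000380 + 0.00000109 + 0.00000123 + 0.0000671 = 4.5667e-04 /h
MTBF = 1 / λ_sys = 2190 h

2190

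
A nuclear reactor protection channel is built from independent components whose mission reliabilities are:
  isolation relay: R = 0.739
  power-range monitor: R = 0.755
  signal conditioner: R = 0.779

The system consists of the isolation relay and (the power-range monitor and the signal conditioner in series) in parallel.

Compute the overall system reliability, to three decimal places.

Series (power-range monitor and signal conditioner): 0.75500 × 0.77900 = 0.58815
Parallel (isolation relay and [0.58815]): 1 − (1 − 0.73900)(1 − 0.58815) = 0.893

0.893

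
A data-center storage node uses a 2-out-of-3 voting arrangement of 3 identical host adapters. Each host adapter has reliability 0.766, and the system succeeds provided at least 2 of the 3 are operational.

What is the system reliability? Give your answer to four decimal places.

0.8614

R = Σ_{i=2}^{3} C(3,i) p^i (1−p)^{3−i} with p = 0.766
C(3,2)·0.766^2·0.234^1 = 0.411903
C(3,3)·0.766^3·0.234^0 = 0.449455
Sum = 0.8614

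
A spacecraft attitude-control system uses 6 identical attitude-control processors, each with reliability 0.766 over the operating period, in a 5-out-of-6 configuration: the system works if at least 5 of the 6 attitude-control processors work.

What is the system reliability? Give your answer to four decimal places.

R = Σ_{i=5}^{6} C(6,i) p^i (1−p)^{6−i} with p = 0.766
C(6,5)·0.766^5·0.234^1 = 0.370264
C(6,6)·0.766^6·0.234^0 = 0.202010
Sum = 0.5723

0.5723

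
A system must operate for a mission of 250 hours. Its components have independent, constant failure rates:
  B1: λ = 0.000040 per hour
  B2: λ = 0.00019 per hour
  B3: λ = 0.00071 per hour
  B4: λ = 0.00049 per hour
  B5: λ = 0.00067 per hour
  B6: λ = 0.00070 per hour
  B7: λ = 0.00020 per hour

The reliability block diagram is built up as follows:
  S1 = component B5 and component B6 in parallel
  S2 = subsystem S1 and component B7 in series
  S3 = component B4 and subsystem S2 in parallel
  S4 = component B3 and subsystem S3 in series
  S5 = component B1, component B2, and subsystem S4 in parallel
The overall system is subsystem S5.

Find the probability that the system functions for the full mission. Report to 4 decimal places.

R(B1) = exp(−0.000040 × 250) = 0.990050
R(B2) = exp(−0.00019 × 250) = 0.953610
R(B3) = exp(−0.00071 × 250) = 0.837361
R(B4) = exp(−0.00049 × 250) = 0.884706
R(B5) = exp(−0.00067 × 250) = 0.845777
R(B6) = exp(−0.00070 × 250) = 0.839457
R(B7) = exp(−0.00020 × 250) = 0.951229
Parallel (B5 and B6): 1 − (1 − 0.845777)(1 − 0.839457) = 0.975241
Series ([0.975241] and B7): 0.975241 × 0.951229 = 0.927678
Parallel (B4 and [0.927678]): 1 − (1 − 0.884706)(1 − 0.927678) = 0.991662
Series (B3 and [0.991662]): 0.837361 × 0.991662 = 0.830379
Parallel (B1, B2, and [0.830379]): 1 − (1 − 0.990050)(1 − 0.953610)(1 − 0.830379) = 0.9999

0.9999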